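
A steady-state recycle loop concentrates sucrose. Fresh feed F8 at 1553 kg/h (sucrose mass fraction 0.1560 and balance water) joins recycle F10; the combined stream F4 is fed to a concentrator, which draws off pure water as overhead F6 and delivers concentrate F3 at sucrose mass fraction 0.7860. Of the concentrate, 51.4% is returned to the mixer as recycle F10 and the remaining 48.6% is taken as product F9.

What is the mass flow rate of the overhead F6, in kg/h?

1245 kg/h

Overall sucrose balance (none leaves overhead): sucrose in fresh feed = sucrose in product, i.e. 1553×0.156 = (1−0.514)·F3·0.786.
F3 = 242.27/(0.786×0.486) = 634.22 kg/h.
Recycle F10 = 0.514×634.22 = 325.99 kg/h.
Combined feed F4 = 1553 + 325.99 = 1879 kg/h.
Overhead F6 = F4 − F3 = 1879 − 634.22 = 1244.8 kg/h.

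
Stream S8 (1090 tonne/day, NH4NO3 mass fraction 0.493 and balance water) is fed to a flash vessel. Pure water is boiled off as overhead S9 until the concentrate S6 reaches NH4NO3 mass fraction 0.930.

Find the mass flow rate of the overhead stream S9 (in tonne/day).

512.2 tonne/day

NH4NO3 is conserved: 1090×0.493 = 537.37 tonne/day all reports to the concentrate.
Concentrate = 537.37/(target fraction) = 577.82 tonne/day.
Overhead = 1090 − 577.82 = 512.18 tonne/day.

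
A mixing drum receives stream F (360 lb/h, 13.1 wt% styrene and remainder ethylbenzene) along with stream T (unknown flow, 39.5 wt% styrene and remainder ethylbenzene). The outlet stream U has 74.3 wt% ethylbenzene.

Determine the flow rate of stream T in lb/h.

328.7 lb/h

Let T be the unknown flow. Total out = 360 + T.
ethylbenzene balance: 312.84 + 0.605·T = 0.743·(360 + T)
(0.605 − 0.743)·T = 0.743×360 − 312.84 = -45.36
T = -45.36 / -0.138 = 328.7 lb/h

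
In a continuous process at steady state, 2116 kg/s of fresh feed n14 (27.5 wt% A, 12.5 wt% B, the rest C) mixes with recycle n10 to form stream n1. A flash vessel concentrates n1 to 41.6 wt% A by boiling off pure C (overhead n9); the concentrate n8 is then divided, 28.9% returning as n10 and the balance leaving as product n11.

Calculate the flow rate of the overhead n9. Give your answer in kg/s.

717.2 kg/s

Overall A balance (none leaves overhead): A in fresh feed = A in product, i.e. 2116×0.275 = (1−0.289)·n8·0.416.
n8 = 581.9/(0.416×0.711) = 1967.4 kg/s.
Recycle n10 = 0.289×1967.4 = 568.57 kg/s.
Combined feed n1 = 2116 + 568.57 = 2684.6 kg/s.
Overhead n9 = n1 − n8 = 2684.6 − 1967.4 = 717.2 kg/s.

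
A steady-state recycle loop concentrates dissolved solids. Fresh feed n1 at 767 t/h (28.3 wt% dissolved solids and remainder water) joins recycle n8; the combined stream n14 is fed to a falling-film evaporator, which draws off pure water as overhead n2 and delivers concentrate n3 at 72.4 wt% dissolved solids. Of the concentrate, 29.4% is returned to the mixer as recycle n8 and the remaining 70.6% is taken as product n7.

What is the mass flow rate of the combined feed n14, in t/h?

891.8 t/h

Overall dissolved solids balance (none leaves overhead): dissolved solids in fresh feed = dissolved solids in product, i.e. 767×0.283 = (1−0.294)·n3·0.724.
n3 = 217.06/(0.724×0.706) = 424.66 t/h.
Recycle n8 = 0.294×424.66 = 124.85 t/h.
Combined feed n14 = 767 + 124.85 = 891.85 t/h.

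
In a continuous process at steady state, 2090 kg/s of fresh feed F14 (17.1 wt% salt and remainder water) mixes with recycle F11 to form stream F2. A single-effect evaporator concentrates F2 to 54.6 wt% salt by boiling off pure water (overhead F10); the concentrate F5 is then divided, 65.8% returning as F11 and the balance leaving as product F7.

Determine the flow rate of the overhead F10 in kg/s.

Overall salt balance (none leaves overhead): salt in fresh feed = salt in product, i.e. 2090×0.171 = (1−0.658)·F5·0.546.
F5 = 357.39/(0.546×0.342) = 1913.9 kg/s.
Recycle F11 = 0.658×1913.9 = 1259.4 kg/s.
Combined feed F2 = 2090 + 1259.4 = 3349.4 kg/s.
Overhead F10 = F2 − F5 = 3349.4 − 1913.9 = 1435.4 kg/s.

1435 kg/s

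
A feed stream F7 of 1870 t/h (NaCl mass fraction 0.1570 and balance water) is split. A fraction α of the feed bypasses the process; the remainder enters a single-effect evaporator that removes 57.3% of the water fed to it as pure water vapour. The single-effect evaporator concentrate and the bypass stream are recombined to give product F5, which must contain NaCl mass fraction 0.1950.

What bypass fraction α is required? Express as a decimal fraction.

All 1870×0.157 = 293.59 t/h of NaCl reaches F5, so F5 = 293.59/0.195 = 1505.6 t/h and vapour = 364.41 t/h.
The evaporator receives (1−α)·1870 of feed at 0.843 water and removes 0.573 of that water:
0.573×0.843×(1−α)×1870 = 364.41
(1−α) = 364.41/903.28 = 0.4034;  α = 0.5966.

0.597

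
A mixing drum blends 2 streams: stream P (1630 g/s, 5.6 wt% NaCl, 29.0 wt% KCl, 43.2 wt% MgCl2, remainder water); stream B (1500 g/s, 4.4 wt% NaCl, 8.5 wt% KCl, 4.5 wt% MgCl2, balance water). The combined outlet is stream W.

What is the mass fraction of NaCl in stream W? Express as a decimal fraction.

Total flow out = 1630 + 1500 = 3130 g/s.
NaCl in = 1630×0.056 + 1500×0.044 = 157.28 g/s.
NaCl mass fraction in W = 157.28/3130 = 0.050.

0.050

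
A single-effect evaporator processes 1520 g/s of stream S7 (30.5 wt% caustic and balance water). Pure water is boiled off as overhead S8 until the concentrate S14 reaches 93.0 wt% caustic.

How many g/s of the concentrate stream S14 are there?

caustic is conserved: 1520×0.305 = 463.6 g/s all reports to the concentrate.
Concentrate = 463.6/(target fraction) = 498.49 g/s.

498.5 g/s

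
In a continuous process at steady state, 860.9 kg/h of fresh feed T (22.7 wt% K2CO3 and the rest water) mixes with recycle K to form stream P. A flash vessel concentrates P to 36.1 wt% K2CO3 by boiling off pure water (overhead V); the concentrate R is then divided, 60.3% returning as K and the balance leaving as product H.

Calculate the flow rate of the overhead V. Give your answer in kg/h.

319.6 kg/h

Overall K2CO3 balance (none leaves overhead): K2CO3 in fresh feed = K2CO3 in product, i.e. 860.9×0.227 = (1−0.603)·R·0.361.
R = 195.42/(0.361×0.397) = 1363.6 kg/h.
Recycle K = 0.603×1363.6 = 822.24 kg/h.
Combined feed P = 860.9 + 822.24 = 1683.1 kg/h.
Overhead V = P − R = 1683.1 − 1363.6 = 319.56 kg/h.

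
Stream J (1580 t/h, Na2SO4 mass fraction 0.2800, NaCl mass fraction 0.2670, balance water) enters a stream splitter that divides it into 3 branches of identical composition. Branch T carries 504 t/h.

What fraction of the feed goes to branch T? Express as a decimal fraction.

Fraction to T = 504/1580 = 0.3190.

0.319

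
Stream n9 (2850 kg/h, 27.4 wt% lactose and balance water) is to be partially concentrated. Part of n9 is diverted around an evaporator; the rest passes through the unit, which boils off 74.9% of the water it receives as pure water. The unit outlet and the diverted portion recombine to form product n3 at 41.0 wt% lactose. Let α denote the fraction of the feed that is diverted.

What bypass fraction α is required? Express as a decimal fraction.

All 2850×0.274 = 780.9 kg/h of lactose reaches n3, so n3 = 780.9/0.410 = 1904.6 kg/h and vapour = 945.37 kg/h.
The evaporator receives (1−α)·2850 of feed at 0.726 water and removes 0.749 of that water:
0.749×0.726×(1−α)×2850 = 945.37
(1−α) = 945.37/1549.8 = 0.6100;  α = 0.3900.

0.390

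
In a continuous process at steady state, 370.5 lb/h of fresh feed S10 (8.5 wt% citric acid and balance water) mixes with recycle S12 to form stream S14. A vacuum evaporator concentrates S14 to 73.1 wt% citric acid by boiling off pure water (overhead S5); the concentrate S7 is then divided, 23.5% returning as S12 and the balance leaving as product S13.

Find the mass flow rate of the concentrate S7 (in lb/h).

Overall citric acid balance (none leaves overhead): citric acid in fresh feed = citric acid in product, i.e. 370.5×0.085 = (1−0.235)·S7·0.731.
S7 = 31.493/(0.731×0.765) = 56.316 lb/h.

56.32 lb/h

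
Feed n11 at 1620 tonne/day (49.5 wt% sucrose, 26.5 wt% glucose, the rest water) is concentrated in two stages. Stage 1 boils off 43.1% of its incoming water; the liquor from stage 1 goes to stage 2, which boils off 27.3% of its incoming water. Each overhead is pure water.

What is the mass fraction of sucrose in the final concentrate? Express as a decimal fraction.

0.5761

water in feed = 1620×0.240 = 388.8 tonne/day.
After stage 1: water left = (1−0.431)×388.8 = 221.23; stream total = 1452.4 tonne/day.
After stage 2: water left = (1−0.273)×221.23 = 160.83; final concentrate = 1392 tonne/day.
sucrose fraction = 801.9/1392 = 0.5761.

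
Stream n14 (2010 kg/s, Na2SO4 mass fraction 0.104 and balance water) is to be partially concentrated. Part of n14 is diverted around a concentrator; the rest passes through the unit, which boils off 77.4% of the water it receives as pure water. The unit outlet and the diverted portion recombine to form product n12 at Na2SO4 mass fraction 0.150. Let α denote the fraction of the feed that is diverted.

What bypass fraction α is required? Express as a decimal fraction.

All 2010×0.104 = 209.04 kg/s of Na2SO4 reaches n12, so n12 = 209.04/0.150 = 1393.6 kg/s and vapour = 616.4 kg/s.
The evaporator receives (1−α)·2010 of feed at 0.896 water and removes 0.774 of that water:
0.774×0.896×(1−α)×2010 = 616.4
(1−α) = 616.4/1393.9 = 0.4422;  α = 0.5578.

0.558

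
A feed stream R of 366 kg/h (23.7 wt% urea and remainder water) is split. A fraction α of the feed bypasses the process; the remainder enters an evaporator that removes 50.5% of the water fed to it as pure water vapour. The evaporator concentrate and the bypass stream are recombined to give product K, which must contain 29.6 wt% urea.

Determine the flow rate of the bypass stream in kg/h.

176.7 kg/h

All 366×0.237 = 86.742 kg/h of urea reaches K, so K = 86.742/0.296 = 293.05 kg/h and vapour = 72.953 kg/h.
The evaporator receives (1−α)·366 of feed at 0.763 water and removes 0.505 of that water:
0.505×0.763×(1−α)×366 = 72.953
(1−α) = 72.953/141.03 = 0.5173;  α = 0.4827.
Bypass flow = 0.4827×366 = 176.67 kg/h.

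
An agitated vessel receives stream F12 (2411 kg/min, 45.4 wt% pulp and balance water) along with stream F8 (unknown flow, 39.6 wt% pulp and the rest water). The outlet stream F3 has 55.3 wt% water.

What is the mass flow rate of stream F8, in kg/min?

Let F8 be the unknown flow. Total out = 2411 + F8.
water balance: 1316.4 + 0.604·F8 = 0.553·(2411 + F8)
(0.604 − 0.553)·F8 = 0.553×2411 − 1316.4 = 16.877
F8 = 16.877 / 0.051 = 330.92 kg/min

330.9 kg/min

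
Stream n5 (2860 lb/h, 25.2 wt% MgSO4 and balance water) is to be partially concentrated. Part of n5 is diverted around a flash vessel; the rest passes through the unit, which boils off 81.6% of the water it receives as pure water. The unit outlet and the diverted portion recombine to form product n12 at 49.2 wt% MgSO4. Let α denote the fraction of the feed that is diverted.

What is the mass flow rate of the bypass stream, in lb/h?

574.3 lb/h

All 2860×0.252 = 720.72 lb/h of MgSO4 reaches n12, so n12 = 720.72/0.492 = 1464.9 lb/h and vapour = 1395.1 lb/h.
The evaporator receives (1−α)·2860 of feed at 0.748 water and removes 0.816 of that water:
0.816×0.748×(1−α)×2860 = 1395.1
(1−α) = 1395.1/1745.7 = 0.7992;  α = 0.2008.
Bypass flow = 0.2008×2860 = 574.29 lb/h.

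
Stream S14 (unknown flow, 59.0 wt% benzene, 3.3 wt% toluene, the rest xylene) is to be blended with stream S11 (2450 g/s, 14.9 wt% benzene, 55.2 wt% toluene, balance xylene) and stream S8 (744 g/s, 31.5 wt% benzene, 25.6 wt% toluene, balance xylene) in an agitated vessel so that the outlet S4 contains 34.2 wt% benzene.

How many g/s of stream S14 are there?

Let S14 be the unknown flow. Total out = 3194 + S14.
benzene balance: 599.41 + 0.590·S14 = 0.342·(3194 + S14)
(0.590 − 0.342)·S14 = 0.342×3194 − 599.41 = 492.94
S14 = 492.94 / 0.248 = 1987.7 g/s

1988 g/s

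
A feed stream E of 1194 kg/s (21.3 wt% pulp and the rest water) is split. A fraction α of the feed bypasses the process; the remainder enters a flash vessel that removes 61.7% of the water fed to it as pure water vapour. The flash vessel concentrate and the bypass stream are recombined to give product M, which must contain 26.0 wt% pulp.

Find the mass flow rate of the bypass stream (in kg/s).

All 1194×0.213 = 254.32 kg/s of pulp reaches M, so M = 254.32/0.260 = 978.16 kg/s and vapour = 215.84 kg/s.
The evaporator receives (1−α)·1194 of feed at 0.787 water and removes 0.617 of that water:
0.617×0.787×(1−α)×1194 = 215.84
(1−α) = 215.84/579.78 = 0.3723;  α = 0.6277.
Bypass flow = 0.6277×1194 = 749.5 kg/s.

749.5 kg/s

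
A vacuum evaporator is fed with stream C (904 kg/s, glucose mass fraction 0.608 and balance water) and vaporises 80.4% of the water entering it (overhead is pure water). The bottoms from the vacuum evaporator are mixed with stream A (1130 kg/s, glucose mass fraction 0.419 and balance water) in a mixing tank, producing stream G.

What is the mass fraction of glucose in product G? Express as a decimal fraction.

0.585

Vapour removed = 0.804×0.392×904 = 284.91 kg/s; concentrate = 619.09 kg/s.
glucose reaching the mixer = 549.63 (from concentrate) + 1130×0.419 = 1023.1 kg/s.
Product flow = 619.09 + 1130 = 1749.1 kg/s; glucose fraction = 0.585.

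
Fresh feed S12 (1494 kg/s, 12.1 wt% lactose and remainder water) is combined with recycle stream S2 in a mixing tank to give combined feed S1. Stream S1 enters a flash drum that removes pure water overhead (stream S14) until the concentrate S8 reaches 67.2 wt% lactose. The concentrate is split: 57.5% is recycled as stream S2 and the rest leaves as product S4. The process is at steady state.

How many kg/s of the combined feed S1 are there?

Overall lactose balance (none leaves overhead): lactose in fresh feed = lactose in product, i.e. 1494×0.121 = (1−0.575)·S8·0.672.
S8 = 180.77/(0.672×0.425) = 632.96 kg/s.
Recycle S2 = 0.575×632.96 = 363.95 kg/s.
Combined feed S1 = 1494 + 363.95 = 1858 kg/s.

1858 kg/s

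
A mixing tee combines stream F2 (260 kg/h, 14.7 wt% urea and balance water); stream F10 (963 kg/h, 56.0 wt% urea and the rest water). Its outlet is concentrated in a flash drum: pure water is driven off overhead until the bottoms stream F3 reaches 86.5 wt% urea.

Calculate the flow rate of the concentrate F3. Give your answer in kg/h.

667.6 kg/h

urea entering = 260×0.147 + 963×0.560 = 577.5 kg/h.
All urea reports to F3, so F3 = 577.5/0.865 = 667.63 kg/h.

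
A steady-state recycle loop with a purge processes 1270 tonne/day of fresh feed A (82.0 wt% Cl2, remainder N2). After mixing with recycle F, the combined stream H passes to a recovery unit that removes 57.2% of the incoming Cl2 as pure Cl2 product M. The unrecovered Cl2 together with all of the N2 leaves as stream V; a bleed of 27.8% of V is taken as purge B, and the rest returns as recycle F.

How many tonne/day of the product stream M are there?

Cl2 in H: m_A = 1270×0.820 + (1−0.278)·(1−0.572)·m_A, so m_A = 1041.4/0.6910 = 1507.1 tonne/day.
Product M = 0.572×1507.1 = 862.08 tonne/day.

862.1 tonne/day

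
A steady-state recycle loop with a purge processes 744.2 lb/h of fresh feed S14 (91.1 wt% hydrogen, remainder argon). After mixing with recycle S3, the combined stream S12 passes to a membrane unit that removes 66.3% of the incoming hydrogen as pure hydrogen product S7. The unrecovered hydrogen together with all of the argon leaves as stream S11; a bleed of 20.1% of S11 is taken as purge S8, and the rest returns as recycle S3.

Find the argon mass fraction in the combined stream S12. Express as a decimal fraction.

argon enters only via S14 and leaves only via the purge: 744.2×0.089 = 0.201×(argon in S11), and the membrane unit passes all argon, so argon in S12 = argon in S11 = 329.52 lb/h.
hydrogen in S12: m_A = 744.2×0.911 + (1−0.201)·(1−0.663)·m_A, so m_A = 677.97/0.7307 = 927.78 lb/h.
S12 = 927.78 + 329.52 = 1257.3 lb/h.
argon fraction in S12 = 329.52/1257.3 = 0.262.

0.262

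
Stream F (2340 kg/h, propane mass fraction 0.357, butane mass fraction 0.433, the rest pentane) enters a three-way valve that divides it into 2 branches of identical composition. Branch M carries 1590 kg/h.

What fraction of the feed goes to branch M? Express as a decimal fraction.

0.679

Fraction to M = 1590/2340 = 0.6795.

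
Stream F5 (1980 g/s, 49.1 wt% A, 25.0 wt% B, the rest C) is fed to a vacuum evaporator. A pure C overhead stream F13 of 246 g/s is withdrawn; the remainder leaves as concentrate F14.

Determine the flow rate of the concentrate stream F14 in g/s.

1734 g/s

Concentrate = 1980 − 246 = 1734 g/s.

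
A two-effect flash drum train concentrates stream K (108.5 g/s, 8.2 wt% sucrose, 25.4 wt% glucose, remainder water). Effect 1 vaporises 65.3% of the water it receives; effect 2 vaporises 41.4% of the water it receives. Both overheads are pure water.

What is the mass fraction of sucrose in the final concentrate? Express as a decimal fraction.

water in feed = 108.5×0.664 = 72.044 g/s.
After stage 1: water left = (1−0.653)×72.044 = 24.999; stream total = 61.455 g/s.
After stage 2: water left = (1−0.414)×24.999 = 14.65; final concentrate = 51.106 g/s.
sucrose fraction = 8.897/51.106 = 0.174.

0.174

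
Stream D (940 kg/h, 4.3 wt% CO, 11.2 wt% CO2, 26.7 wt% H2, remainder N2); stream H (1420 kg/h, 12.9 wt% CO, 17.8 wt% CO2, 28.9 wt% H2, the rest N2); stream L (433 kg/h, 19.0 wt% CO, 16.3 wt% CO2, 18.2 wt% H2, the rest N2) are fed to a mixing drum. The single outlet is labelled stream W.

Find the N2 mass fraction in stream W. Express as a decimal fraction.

0.472

Total flow out = 940 + 1420 + 433 = 2793 kg/h.
N2 in = 940×0.578 + 1420×0.404 + 433×0.465 = 1318.3 kg/h.
N2 mass fraction in W = 1318.3/2793 = 0.472.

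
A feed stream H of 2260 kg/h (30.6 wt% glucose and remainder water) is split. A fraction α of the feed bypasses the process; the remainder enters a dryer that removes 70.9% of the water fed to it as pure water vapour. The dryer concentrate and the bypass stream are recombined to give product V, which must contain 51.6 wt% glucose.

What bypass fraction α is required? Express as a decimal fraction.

All 2260×0.306 = 691.56 kg/h of glucose reaches V, so V = 691.56/0.516 = 1340.2 kg/h and vapour = 919.77 kg/h.
The evaporator receives (1−α)·2260 of feed at 0.694 water and removes 0.709 of that water:
0.709×0.694×(1−α)×2260 = 919.77
(1−α) = 919.77/1112 = 0.8271;  α = 0.1729.

0.173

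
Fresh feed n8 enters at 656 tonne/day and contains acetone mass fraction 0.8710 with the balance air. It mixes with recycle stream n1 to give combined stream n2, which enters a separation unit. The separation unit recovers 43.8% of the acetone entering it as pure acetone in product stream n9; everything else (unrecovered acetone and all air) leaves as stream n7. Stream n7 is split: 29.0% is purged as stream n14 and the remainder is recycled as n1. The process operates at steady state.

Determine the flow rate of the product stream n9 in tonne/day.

acetone in n2: m_A = 656×0.871 + (1−0.290)·(1−0.438)·m_A, so m_A = 571.38/0.6010 = 950.74 tonne/day.
Product n9 = 0.438×950.74 = 416.42 tonne/day.

416.4 tonne/day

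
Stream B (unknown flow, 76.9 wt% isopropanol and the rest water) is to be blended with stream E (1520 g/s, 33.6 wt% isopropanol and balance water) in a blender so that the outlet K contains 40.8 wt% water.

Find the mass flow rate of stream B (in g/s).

2198 g/s

Let B be the unknown flow. Total out = 1520 + B.
water balance: 1009.3 + 0.231·B = 0.408·(1520 + B)
(0.231 − 0.408)·B = 0.408×1520 − 1009.3 = -389.12
B = -389.12 / -0.177 = 2198.4 g/s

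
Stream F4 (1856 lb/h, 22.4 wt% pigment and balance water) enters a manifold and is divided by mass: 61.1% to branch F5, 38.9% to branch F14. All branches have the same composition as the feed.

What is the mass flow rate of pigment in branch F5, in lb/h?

Branch F5 total = 0.611×1856 = 1134 lb/h.
pigment in F5 = 0.224×1134 = 254.02 lb/h.

254 lb/h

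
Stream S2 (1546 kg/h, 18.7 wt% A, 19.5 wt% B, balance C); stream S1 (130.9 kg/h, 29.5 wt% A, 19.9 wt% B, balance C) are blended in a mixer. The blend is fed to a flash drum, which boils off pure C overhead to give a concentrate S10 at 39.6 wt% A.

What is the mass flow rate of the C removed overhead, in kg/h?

849.3 kg/h

A entering = 1546×0.187 + 130.9×0.295 = 327.72 kg/h.
All A reports to S10, so S10 = 327.72/0.396 = 827.57 kg/h.
Total feed = 1676.9 kg/h; overhead = 1676.9 − 827.57 = 849.33 kg/h.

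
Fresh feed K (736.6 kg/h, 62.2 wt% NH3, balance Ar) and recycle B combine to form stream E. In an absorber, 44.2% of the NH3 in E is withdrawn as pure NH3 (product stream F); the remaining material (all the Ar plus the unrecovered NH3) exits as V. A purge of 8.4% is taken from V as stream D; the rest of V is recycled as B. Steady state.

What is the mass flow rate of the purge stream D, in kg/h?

322.4 kg/h

Ar enters only via K and leaves only via the purge: 736.6×0.378 = 0.084×(Ar in V), and the absorber passes all Ar, so Ar in E = Ar in V = 3314.7 kg/h.
NH3 in E: m_A = 736.6×0.622 + (1−0.084)·(1−0.442)·m_A, so m_A = 458.17/0.4889 = 937.19 kg/h.
V = (1−0.442)×937.19 + 3314.7 = 3837.7 kg/h.
Purge D = 0.084×3837.7 = 322.36 kg/h.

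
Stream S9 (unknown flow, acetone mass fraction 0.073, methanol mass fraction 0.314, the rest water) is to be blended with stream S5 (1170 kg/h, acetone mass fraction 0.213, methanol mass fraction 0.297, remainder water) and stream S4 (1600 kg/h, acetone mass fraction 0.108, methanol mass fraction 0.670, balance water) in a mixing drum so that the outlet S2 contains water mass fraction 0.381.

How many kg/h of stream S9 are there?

Let S9 be the unknown flow. Total out = 2770 + S9.
water balance: 928.5 + 0.613·S9 = 0.381·(2770 + S9)
(0.613 − 0.381)·S9 = 0.381×2770 − 928.5 = 126.87
S9 = 126.87 / 0.232 = 546.85 kg/h

546.9 kg/h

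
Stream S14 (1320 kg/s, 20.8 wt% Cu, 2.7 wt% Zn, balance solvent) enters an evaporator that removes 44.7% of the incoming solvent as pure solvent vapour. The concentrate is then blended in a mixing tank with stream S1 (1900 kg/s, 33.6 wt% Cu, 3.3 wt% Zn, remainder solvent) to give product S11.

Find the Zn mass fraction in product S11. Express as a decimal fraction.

Vapour removed = 0.447×0.765×1320 = 451.38 kg/s; concentrate = 868.62 kg/s.
Zn reaching the mixer = 35.64 (from concentrate) + 1900×0.033 = 98.34 kg/s.
Product flow = 868.62 + 1900 = 2768.6 kg/s; Zn fraction = 0.0355.

0.0355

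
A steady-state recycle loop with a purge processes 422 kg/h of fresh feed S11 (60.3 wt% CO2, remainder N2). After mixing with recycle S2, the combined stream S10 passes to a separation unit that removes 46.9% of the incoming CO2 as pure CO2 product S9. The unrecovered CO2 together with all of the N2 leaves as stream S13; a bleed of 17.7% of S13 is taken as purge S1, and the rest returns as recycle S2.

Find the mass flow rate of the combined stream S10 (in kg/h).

1399 kg/h

N2 enters only via S11 and leaves only via the purge: 422×0.397 = 0.177×(N2 in S13), and the separation unit passes all N2, so N2 in S10 = N2 in S13 = 946.52 kg/h.
CO2 in S10: m_A = 422×0.603 + (1−0.177)·(1−0.469)·m_A, so m_A = 254.47/0.5630 = 451.99 kg/h.
S10 = 451.99 + 946.52 = 1398.5 kg/h.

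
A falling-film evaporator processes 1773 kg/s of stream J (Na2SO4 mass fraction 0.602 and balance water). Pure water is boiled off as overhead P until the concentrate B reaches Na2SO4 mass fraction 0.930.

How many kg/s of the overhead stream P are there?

625.3 kg/s

Na2SO4 is conserved: 1773×0.602 = 1067.3 kg/s all reports to the concentrate.
Concentrate = 1067.3/(target fraction) = 1147.7 kg/s.
Overhead = 1773 − 1147.7 = 625.32 kg/s.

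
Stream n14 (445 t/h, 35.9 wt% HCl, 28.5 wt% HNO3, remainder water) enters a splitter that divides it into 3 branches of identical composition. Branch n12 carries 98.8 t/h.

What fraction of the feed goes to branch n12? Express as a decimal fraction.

Fraction to n12 = 98.8/445 = 0.2220.

0.222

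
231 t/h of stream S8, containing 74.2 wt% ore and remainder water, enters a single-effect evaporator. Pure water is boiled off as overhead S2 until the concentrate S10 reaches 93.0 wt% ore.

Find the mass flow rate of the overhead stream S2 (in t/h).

46.7 t/h

ore is conserved: 231×0.742 = 171.4 t/h all reports to the concentrate.
Concentrate = 171.4/(target fraction) = 184.3 t/h.
Overhead = 231 − 184.3 = 46.697 t/h.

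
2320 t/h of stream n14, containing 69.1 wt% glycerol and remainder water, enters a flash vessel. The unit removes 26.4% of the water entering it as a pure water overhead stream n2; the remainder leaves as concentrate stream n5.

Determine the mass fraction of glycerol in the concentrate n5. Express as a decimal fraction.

glycerol is not removed: 2320×0.691 = 1603.1 t/h of glycerol enters n5.
water entering = 2320×0.309 = 716.88 t/h; overhead removed = 0.264×716.88 = 189.26 t/h.
Concentrate = 2320 − 189.26 = 2130.7 t/h.
Mass fraction = 1603.1/2130.7 = 0.752.

0.752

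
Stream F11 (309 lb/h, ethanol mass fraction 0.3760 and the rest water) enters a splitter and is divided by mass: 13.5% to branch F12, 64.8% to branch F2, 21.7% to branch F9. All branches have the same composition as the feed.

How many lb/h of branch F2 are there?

200.2 lb/h

Branch F2 flow = 0.648×309 = 200.23 lb/h.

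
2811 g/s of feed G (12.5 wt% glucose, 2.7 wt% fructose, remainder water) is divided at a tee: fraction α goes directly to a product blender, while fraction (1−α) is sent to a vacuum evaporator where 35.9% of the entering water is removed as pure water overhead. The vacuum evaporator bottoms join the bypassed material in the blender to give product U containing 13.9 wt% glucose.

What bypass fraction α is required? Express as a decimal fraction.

All 2811×0.125 = 351.38 g/s of glucose reaches U, so U = 351.38/0.139 = 2527.9 g/s and vapour = 283.12 g/s.
The evaporator receives (1−α)·2811 of feed at 0.848 water and removes 0.359 of that water:
0.359×0.848×(1−α)×2811 = 283.12
(1−α) = 283.12/855.76 = 0.3308;  α = 0.6692.

0.669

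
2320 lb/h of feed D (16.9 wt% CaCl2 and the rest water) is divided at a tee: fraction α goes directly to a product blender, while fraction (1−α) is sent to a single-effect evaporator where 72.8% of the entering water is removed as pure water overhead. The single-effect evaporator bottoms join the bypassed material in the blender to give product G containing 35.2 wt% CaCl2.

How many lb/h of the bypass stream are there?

All 2320×0.169 = 392.08 lb/h of CaCl2 reaches G, so G = 392.08/0.352 = 1113.9 lb/h and vapour = 1206.1 lb/h.
The evaporator receives (1−α)·2320 of feed at 0.831 water and removes 0.728 of that water:
0.728×0.831×(1−α)×2320 = 1206.1
(1−α) = 1206.1/1403.5 = 0.8594;  α = 0.1406.
Bypass flow = 0.1406×2320 = 326.28 lb/h.

326.3 lb/h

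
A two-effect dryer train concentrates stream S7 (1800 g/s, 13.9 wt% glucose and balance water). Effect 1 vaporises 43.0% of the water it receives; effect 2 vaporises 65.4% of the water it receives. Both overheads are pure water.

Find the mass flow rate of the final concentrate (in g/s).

555.9 g/s

water in feed = 1800×0.861 = 1549.8 g/s.
After stage 1: water left = (1−0.430)×1549.8 = 883.39; stream total = 1133.6 g/s.
After stage 2: water left = (1−0.654)×883.39 = 305.65; final concentrate = 555.85 g/s.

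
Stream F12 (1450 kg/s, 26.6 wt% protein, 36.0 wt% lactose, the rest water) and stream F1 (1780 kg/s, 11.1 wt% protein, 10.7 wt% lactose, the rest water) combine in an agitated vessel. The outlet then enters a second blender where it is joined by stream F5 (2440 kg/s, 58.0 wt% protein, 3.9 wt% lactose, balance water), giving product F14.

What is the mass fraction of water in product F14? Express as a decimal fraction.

Overall, product flow = 5670 kg/s.
water in = 1450×0.374 + 1780×0.782 + 2440×0.381 = 2863.9 kg/s.
water fraction in F14 = 0.505.

0.505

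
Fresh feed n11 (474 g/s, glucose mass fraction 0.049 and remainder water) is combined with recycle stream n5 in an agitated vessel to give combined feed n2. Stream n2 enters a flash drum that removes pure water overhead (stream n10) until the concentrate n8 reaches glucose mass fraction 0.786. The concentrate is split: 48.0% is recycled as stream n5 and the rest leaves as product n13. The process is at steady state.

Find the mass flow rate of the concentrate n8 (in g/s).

56.83 g/s

Overall glucose balance (none leaves overhead): glucose in fresh feed = glucose in product, i.e. 474×0.049 = (1−0.480)·n8·0.786.
n8 = 23.226/(0.786×0.520) = 56.826 g/s.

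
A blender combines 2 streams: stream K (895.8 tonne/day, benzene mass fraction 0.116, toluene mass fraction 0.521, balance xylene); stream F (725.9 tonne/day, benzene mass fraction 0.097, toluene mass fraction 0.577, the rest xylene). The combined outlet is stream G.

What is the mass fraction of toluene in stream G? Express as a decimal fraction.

0.546

Total flow out = 895.8 + 725.9 = 1621.7 tonne/day.
toluene in = 895.8×0.521 + 725.9×0.577 = 885.56 tonne/day.
toluene mass fraction in G = 885.56/1621.7 = 0.546.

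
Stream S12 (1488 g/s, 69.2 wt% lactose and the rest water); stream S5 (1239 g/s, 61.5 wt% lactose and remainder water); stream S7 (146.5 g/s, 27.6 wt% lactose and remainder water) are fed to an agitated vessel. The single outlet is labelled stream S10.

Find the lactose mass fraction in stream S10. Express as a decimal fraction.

0.638

Total flow out = 1488 + 1239 + 146.5 = 2873.5 g/s.
lactose in = 1488×0.692 + 1239×0.615 + 146.5×0.276 = 1832.1 g/s.
lactose mass fraction in S10 = 1832.1/2873.5 = 0.638.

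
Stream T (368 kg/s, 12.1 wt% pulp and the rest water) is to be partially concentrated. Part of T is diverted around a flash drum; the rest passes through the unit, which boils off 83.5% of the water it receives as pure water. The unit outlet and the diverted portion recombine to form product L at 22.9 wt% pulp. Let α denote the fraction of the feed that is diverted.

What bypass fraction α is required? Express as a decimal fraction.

All 368×0.121 = 44.528 kg/s of pulp reaches L, so L = 44.528/0.229 = 194.45 kg/s and vapour = 173.55 kg/s.
The evaporator receives (1−α)·368 of feed at 0.879 water and removes 0.835 of that water:
0.835×0.879×(1−α)×368 = 173.55
(1−α) = 173.55/270.1 = 0.6426;  α = 0.3574.

0.357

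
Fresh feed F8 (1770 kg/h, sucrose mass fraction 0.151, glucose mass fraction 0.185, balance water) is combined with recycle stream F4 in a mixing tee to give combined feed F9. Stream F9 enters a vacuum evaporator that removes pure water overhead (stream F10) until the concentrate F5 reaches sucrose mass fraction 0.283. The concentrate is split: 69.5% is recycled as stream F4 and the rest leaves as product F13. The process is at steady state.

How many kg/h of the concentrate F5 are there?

Overall sucrose balance (none leaves overhead): sucrose in fresh feed = sucrose in product, i.e. 1770×0.151 = (1−0.695)·F5·0.283.
F5 = 267.27/(0.283×0.305) = 3096.4 kg/h.

3096 kg/h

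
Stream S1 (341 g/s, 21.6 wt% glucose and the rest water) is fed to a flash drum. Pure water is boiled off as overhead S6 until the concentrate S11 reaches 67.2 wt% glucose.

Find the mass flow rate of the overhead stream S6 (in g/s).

231.4 g/s

glucose is conserved: 341×0.216 = 73.656 g/s all reports to the concentrate.
Concentrate = 73.656/(target fraction) = 109.61 g/s.
Overhead = 341 − 109.61 = 231.39 g/s.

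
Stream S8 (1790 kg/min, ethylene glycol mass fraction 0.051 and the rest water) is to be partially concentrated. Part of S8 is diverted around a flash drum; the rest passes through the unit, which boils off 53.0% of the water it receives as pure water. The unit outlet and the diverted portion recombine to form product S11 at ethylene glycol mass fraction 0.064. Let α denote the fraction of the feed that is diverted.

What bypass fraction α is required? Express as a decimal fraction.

0.596

All 1790×0.051 = 91.29 kg/min of ethylene glycol reaches S11, so S11 = 91.29/0.064 = 1426.4 kg/min and vapour = 363.59 kg/min.
The evaporator receives (1−α)·1790 of feed at 0.949 water and removes 0.530 of that water:
0.530×0.949×(1−α)×1790 = 363.59
(1−α) = 363.59/900.32 = 0.4039;  α = 0.5961.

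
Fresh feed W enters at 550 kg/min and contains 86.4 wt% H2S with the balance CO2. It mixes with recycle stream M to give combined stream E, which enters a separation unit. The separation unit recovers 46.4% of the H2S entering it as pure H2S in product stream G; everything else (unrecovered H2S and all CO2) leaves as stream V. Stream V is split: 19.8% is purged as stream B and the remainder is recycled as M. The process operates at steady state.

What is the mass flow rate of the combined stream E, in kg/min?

CO2 enters only via W and leaves only via the purge: 550×0.136 = 0.198×(CO2 in V), and the separation unit passes all CO2, so CO2 in E = CO2 in V = 377.78 kg/min.
H2S in E: m_A = 550×0.864 + (1−0.198)·(1−0.464)·m_A, so m_A = 475.2/0.5701 = 833.5 kg/min.
E = 833.5 + 377.78 = 1211.3 kg/min.

1211 kg/min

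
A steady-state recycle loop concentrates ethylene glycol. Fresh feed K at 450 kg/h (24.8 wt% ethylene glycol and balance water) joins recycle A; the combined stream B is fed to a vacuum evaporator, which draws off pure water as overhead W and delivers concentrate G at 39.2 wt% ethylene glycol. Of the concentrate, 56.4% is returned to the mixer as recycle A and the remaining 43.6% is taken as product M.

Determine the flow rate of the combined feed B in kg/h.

Overall ethylene glycol balance (none leaves overhead): ethylene glycol in fresh feed = ethylene glycol in product, i.e. 450×0.248 = (1−0.564)·G·0.392.
G = 111.6/(0.392×0.436) = 652.97 kg/h.
Recycle A = 0.564×652.97 = 368.27 kg/h.
Combined feed B = 450 + 368.27 = 818.27 kg/h.

818.3 kg/h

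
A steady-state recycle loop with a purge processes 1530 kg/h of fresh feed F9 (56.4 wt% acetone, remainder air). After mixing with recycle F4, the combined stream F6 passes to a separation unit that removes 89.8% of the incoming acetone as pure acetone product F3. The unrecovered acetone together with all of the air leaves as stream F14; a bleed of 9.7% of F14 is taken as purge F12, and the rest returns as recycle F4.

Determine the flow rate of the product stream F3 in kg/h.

853.5 kg/h

acetone in F6: m_A = 1530×0.564 + (1−0.097)·(1−0.898)·m_A, so m_A = 862.92/0.9079 = 950.46 kg/h.
Product F3 = 0.898×950.46 = 853.52 kg/h.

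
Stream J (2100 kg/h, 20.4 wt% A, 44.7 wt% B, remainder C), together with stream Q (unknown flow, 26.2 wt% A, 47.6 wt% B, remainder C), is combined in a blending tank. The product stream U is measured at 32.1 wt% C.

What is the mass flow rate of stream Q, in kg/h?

Let Q be the unknown flow. Total out = 2100 + Q.
C balance: 732.9 + 0.262·Q = 0.321·(2100 + Q)
(0.262 − 0.321)·Q = 0.321×2100 − 732.9 = -58.8
Q = -58.8 / -0.059 = 996.61 kg/h

996.6 kg/h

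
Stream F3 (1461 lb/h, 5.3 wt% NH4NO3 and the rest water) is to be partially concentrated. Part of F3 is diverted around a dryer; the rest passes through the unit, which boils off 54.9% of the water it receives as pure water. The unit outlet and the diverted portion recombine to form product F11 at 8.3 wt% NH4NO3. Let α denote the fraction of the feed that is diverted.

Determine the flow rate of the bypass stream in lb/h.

445.3 lb/h

All 1461×0.053 = 77.433 lb/h of NH4NO3 reaches F11, so F11 = 77.433/0.083 = 932.93 lb/h and vapour = 528.07 lb/h.
The evaporator receives (1−α)·1461 of feed at 0.947 water and removes 0.549 of that water:
0.549×0.947×(1−α)×1461 = 528.07
(1−α) = 528.07/759.58 = 0.6952;  α = 0.3048.
Bypass flow = 0.3048×1461 = 445.29 lb/h.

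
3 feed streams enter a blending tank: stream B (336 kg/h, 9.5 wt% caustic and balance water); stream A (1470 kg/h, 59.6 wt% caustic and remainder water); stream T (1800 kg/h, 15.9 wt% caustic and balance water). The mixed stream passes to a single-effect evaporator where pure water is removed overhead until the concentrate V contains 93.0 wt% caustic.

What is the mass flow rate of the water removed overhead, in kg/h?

2322 kg/h

caustic entering = 336×0.095 + 1470×0.596 + 1800×0.159 = 1194.2 kg/h.
All caustic reports to V, so V = 1194.2/0.930 = 1284.1 kg/h.
Total feed = 3606 kg/h; overhead = 3606 − 1284.1 = 2321.9 kg/h.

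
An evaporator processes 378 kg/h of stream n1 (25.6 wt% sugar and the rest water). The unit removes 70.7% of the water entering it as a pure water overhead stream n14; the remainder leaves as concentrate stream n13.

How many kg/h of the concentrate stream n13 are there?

water entering = 378×0.744 = 281.23 kg/h; overhead removed = 0.707×281.23 = 198.83 kg/h.
Concentrate = 378 − 198.83 = 179.17 kg/h.

179.2 kg/h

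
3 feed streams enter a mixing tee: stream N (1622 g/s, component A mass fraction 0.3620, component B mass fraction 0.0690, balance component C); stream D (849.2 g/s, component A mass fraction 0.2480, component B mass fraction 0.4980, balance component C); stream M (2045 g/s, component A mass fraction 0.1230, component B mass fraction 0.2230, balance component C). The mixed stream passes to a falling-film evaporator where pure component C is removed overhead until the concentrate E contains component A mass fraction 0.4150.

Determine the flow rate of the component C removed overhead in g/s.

component A entering = 1622×0.362 + 849.2×0.248 + 2045×0.123 = 1049.3 g/s.
All component A reports to E, so E = 1049.3/0.415 = 2528.4 g/s.
Total feed = 4516.2 g/s; overhead = 4516.2 − 2528.4 = 1987.8 g/s.

1988 g/s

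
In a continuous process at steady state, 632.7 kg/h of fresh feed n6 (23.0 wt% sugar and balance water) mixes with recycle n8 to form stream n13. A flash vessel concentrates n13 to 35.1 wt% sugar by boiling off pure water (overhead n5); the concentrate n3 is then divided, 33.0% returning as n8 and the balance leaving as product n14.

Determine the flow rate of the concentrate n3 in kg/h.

618.8 kg/h

Overall sugar balance (none leaves overhead): sugar in fresh feed = sugar in product, i.e. 632.7×0.230 = (1−0.330)·n3·0.351.
n3 = 145.52/(0.351×0.670) = 618.79 kg/h.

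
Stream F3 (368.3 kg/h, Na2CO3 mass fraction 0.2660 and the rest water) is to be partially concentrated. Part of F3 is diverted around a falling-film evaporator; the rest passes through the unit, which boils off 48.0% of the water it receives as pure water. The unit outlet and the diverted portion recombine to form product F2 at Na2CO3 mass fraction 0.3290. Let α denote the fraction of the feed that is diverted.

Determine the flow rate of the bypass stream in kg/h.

168.1 kg/h

All 368.3×0.266 = 97.968 kg/h of Na2CO3 reaches F2, so F2 = 97.968/0.329 = 297.77 kg/h and vapour = 70.526 kg/h.
The evaporator receives (1−α)·368.3 of feed at 0.734 water and removes 0.480 of that water:
0.480×0.734×(1−α)×368.3 = 70.526
(1−α) = 70.526/129.76 = 0.5435;  α = 0.4565.
Bypass flow = 0.4565×368.3 = 168.13 kg/h.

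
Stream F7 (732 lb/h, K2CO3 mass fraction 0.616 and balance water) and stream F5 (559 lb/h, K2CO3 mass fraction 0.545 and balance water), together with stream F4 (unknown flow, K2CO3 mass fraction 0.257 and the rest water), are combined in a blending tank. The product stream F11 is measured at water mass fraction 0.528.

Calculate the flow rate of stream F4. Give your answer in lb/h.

Let F4 be the unknown flow. Total out = 1291 + F4.
water balance: 535.43 + 0.743·F4 = 0.528·(1291 + F4)
(0.743 − 0.528)·F4 = 0.528×1291 − 535.43 = 146.22
F4 = 146.22 / 0.215 = 680.07 lb/h

680.1 lb/h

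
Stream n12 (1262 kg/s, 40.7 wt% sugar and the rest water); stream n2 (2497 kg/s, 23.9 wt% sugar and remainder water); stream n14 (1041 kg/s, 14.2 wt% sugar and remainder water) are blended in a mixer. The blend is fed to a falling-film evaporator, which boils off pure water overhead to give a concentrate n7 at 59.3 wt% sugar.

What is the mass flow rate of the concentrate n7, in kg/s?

sugar entering = 1262×0.407 + 2497×0.239 + 1041×0.142 = 1258.2 kg/s.
All sugar reports to n7, so n7 = 1258.2/0.593 = 2121.8 kg/s.

2122 kg/s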